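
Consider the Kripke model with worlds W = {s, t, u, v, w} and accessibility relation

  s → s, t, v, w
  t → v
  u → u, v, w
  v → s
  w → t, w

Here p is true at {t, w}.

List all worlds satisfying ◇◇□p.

{s, u, v, w}

s: successors {s, t, v, w}; ◇□p there: s:T, t:F, v:F, w:T. ✓
t: successors {v}; ◇□p there: v:F. ✗
u: successors {u, v, w}; ◇□p there: u:T, v:F, w:T. ✓
v: successors {s}; ◇□p there: s:T. ✓
w: successors {t, w}; ◇□p there: t:F, w:T. ✓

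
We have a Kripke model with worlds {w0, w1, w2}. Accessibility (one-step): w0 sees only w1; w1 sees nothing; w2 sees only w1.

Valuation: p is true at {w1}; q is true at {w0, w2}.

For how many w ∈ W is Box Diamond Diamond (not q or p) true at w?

1

w0: successors {w1}; Diamond Diamond (not q or p) there: w1:F. ✗
w1: no successors, so Box Diamond Diamond (not q or p) holds vacuously. ✓
w2: successors {w1}; Diamond Diamond (not q or p) there: w1:F. ✗
Satisfying worlds: {w1}.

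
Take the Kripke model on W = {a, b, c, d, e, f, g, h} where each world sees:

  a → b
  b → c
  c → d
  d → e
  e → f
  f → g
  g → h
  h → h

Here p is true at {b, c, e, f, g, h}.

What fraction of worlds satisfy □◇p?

a: successors {b}; ◇p there: b:T. ✓
b: successors {c}; ◇p there: c:F. ✗
c: successors {d}; ◇p there: d:T. ✓
d: successors {e}; ◇p there: e:T. ✓
e: successors {f}; ◇p there: f:T. ✓
f: successors {g}; ◇p there: g:T. ✓
g: successors {h}; ◇p there: h:T. ✓
h: successors {h}; ◇p there: h:T. ✓
That's 7 of 8 worlds, so 7/8.

7/8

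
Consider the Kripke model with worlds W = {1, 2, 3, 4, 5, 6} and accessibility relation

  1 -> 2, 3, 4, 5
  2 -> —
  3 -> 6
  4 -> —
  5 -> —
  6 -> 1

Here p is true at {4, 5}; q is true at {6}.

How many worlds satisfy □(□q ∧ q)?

1: successors {2, 3, 4, 5}; □q ∧ q there: 2:F, 3:F, 4:F, 5:F. ✗
2: no successors, so □(□q ∧ q) holds vacuously. ✓
3: successors {6}; □q ∧ q there: 6:F. ✗
4: no successors, so □(□q ∧ q) holds vacuously. ✓
5: no successors, so □(□q ∧ q) holds vacuously. ✓
6: successors {1}; □q ∧ q there: 1:F. ✗
Satisfying worlds: {2, 4, 5}.

3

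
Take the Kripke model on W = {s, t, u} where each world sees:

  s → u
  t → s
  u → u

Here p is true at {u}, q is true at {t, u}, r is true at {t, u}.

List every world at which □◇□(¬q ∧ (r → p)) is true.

∅

s: successors {u}; ◇□(¬q ∧ (r → p)) there: u:F. ✗
t: successors {s}; ◇□(¬q ∧ (r → p)) there: s:F. ✗
u: successors {u}; ◇□(¬q ∧ (r → p)) there: u:F. ✗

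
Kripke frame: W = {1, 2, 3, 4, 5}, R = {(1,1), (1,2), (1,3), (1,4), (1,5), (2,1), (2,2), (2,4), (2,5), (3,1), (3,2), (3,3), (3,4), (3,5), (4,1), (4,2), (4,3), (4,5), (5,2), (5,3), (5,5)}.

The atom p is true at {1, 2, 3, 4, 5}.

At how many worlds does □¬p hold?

0

1: successors {1, 2, 3, 4, 5}; ¬p there: 1:F, 2:F, 3:F, 4:F, 5:F. ✗
2: successors {1, 2, 4, 5}; ¬p there: 1:F, 2:F, 4:F, 5:F. ✗
3: successors {1, 2, 3, 4, 5}; ¬p there: 1:F, 2:F, 3:F, 4:F, 5:F. ✗
4: successors {1, 2, 3, 5}; ¬p there: 1:F, 2:F, 3:F, 5:F. ✗
5: successors {2, 3, 5}; ¬p there: 2:F, 3:F, 5:F. ✗
Satisfying worlds: ∅.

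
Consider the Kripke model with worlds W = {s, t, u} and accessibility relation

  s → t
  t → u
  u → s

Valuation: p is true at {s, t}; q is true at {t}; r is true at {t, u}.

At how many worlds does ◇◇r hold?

s: successors {t}; ◇r there: t:T. ✓
t: successors {u}; ◇r there: u:F. ✗
u: successors {s}; ◇r there: s:T. ✓
Satisfying worlds: {s, u}.

2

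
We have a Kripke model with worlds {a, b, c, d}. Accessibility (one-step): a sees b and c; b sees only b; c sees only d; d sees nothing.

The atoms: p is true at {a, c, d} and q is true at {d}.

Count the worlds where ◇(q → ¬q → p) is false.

1

a: successors {b, c}; q → ¬q → p there: b:T, c:T. ✓
b: successors {b}; q → ¬q → p there: b:T. ✓
c: successors {d}; q → ¬q → p there: d:T. ✓
d: no successors, so ◇(q → ¬q → p) fails. ✗
Satisfying worlds: {a, b, c}.
So ◇(q → ¬q → p) fails at the other 1 world.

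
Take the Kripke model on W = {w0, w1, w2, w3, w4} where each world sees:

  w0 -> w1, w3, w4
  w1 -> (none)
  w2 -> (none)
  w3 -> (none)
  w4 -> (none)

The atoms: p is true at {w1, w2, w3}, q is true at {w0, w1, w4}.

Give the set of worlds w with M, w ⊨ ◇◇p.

w0: successors {w1, w3, w4}; ◇p there: w1:F, w3:F, w4:F. ✗
w1: no successors, so ◇◇p fails. ✗
w2: no successors, so ◇◇p fails. ✗
w3: no successors, so ◇◇p fails. ✗
w4: no successors, so ◇◇p fails. ✗

∅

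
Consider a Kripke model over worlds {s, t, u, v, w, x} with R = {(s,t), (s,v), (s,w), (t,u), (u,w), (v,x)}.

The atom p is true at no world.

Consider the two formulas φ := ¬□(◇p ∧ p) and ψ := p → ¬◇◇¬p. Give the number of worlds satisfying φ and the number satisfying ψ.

For ¬□(◇p ∧ p):
s: □(◇p ∧ p) is F. ✓
t: □(◇p ∧ p) is F. ✓
u: □(◇p ∧ p) is F. ✓
v: □(◇p ∧ p) is F. ✓
w: □(◇p ∧ p) is T. ✗
x: □(◇p ∧ p) is T. ✗
— 4 worlds.
For p → ¬◇◇¬p:
s: p is F, ¬◇◇¬p is F. ✓
t: p is F, ¬◇◇¬p is F. ✓
u: p is F, ¬◇◇¬p is T. ✓
v: p is F, ¬◇◇¬p is T. ✓
w: p is F, ¬◇◇¬p is T. ✓
x: p is F, ¬◇◇¬p is T. ✓
— 6 worlds.

4 and 6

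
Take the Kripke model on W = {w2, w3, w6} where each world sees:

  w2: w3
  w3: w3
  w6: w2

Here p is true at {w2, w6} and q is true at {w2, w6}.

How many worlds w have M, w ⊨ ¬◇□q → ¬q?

w2: ¬◇□q is T, ¬q is F. ✗
w3: ¬◇□q is T, ¬q is T. ✓
w6: ¬◇□q is T, ¬q is F. ✗
Satisfying worlds: {w3}.

1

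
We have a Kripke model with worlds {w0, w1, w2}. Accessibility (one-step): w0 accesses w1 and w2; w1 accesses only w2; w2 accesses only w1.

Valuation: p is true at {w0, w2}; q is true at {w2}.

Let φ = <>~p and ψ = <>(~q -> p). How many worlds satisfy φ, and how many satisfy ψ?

For <>~p:
w0: successors {w1, w2}; ~p there: w1:T, w2:F. ✓
w1: successors {w2}; ~p there: w2:F. ✗
w2: successors {w1}; ~p there: w1:T. ✓
— 2 worlds.
For <>(~q -> p):
w0: successors {w1, w2}; ~q -> p there: w1:F, w2:T. ✓
w1: successors {w2}; ~q -> p there: w2:T. ✓
w2: successors {w1}; ~q -> p there: w1:F. ✗
— 2 worlds.

2 and 2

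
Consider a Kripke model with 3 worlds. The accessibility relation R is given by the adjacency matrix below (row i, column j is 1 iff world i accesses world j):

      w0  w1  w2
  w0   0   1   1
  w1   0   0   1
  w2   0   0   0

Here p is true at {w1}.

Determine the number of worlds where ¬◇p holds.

2

w0: ◇p is T. ✗
w1: ◇p is F. ✓
w2: ◇p is F. ✓
Satisfying worlds: {w1, w2}.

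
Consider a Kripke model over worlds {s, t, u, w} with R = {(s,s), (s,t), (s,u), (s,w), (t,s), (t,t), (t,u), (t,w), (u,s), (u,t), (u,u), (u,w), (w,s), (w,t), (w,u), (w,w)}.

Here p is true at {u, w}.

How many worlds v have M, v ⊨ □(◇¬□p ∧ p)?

s: successors {s, t, u, w}; ◇¬□p ∧ p there: s:F, t:F, u:T, w:T. ✗
t: successors {s, t, u, w}; ◇¬□p ∧ p there: s:F, t:F, u:T, w:T. ✗
u: successors {s, t, u, w}; ◇¬□p ∧ p there: s:F, t:F, u:T, w:T. ✗
w: successors {s, t, u, w}; ◇¬□p ∧ p there: s:F, t:F, u:T, w:T. ✗
Satisfying worlds: ∅.

0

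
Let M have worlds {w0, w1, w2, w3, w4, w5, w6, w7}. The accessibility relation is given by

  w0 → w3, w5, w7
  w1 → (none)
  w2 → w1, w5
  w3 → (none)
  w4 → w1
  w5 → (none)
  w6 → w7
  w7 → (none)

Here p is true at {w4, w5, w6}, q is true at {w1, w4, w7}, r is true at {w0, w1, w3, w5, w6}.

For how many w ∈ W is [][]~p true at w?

8

w0: successors {w3, w5, w7}; []~p there: w3:T, w5:T, w7:T. ✓
w1: no successors, so [][]~p holds vacuously. ✓
w2: successors {w1, w5}; []~p there: w1:T, w5:T. ✓
w3: no successors, so [][]~p holds vacuously. ✓
w4: successors {w1}; []~p there: w1:T. ✓
w5: no successors, so [][]~p holds vacuously. ✓
w6: successors {w7}; []~p there: w7:T. ✓
w7: no successors, so [][]~p holds vacuously. ✓
Satisfying worlds: {w0, w1, w2, w3, w4, w5, w6, w7}.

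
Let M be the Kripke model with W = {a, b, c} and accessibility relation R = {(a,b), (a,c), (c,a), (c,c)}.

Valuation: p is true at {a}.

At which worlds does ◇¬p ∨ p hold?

a: ◇¬p is T, p is T. ✓
b: ◇¬p is F, p is F. ✗
c: ◇¬p is T, p is F. ✓

{a, c}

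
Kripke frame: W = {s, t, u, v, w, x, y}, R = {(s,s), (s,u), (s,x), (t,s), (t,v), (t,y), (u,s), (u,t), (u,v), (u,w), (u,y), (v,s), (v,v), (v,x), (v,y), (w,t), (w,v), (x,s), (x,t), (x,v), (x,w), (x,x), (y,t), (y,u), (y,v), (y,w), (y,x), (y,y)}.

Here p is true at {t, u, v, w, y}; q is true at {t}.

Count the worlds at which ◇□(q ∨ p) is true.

s: successors {s, u, x}; □(q ∨ p) there: s:F, u:F, x:F. ✗
t: successors {s, v, y}; □(q ∨ p) there: s:F, v:F, y:F. ✗
u: successors {s, t, v, w, y}; □(q ∨ p) there: s:F, t:F, v:F, w:T, y:F. ✓
v: successors {s, v, x, y}; □(q ∨ p) there: s:F, v:F, x:F, y:F. ✗
w: successors {t, v}; □(q ∨ p) there: t:F, v:F. ✗
x: successors {s, t, v, w, x}; □(q ∨ p) there: s:F, t:F, v:F, w:T, x:F. ✓
y: successors {t, u, v, w, x, y}; □(q ∨ p) there: t:F, u:F, v:F, w:T, x:F, y:F. ✓
Satisfying worlds: {u, x, y}.

3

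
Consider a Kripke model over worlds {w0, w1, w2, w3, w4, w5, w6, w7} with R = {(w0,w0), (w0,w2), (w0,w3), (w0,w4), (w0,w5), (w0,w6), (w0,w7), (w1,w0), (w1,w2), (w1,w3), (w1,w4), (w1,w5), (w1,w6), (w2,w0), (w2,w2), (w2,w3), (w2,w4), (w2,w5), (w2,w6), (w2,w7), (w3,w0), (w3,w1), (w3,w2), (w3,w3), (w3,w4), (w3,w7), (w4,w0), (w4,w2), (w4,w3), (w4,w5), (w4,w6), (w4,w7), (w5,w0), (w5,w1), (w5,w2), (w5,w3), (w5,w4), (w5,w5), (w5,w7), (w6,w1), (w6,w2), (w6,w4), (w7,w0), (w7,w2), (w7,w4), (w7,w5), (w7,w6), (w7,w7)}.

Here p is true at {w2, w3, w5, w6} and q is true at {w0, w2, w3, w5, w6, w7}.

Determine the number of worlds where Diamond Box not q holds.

0

w0: successors {w0, w2, w3, w4, w5, w6, w7}; Box not q there: w0:F, w2:F, w3:F, w4:F, w5:F, w6:F, w7:F. ✗
w1: successors {w0, w2, w3, w4, w5, w6}; Box not q there: w0:F, w2:F, w3:F, w4:F, w5:F, w6:F. ✗
w2: successors {w0, w2, w3, w4, w5, w6, w7}; Box not q there: w0:F, w2:F, w3:F, w4:F, w5:F, w6:F, w7:F. ✗
w3: successors {w0, w1, w2, w3, w4, w7}; Box not q there: w0:F, w1:F, w2:F, w3:F, w4:F, w7:F. ✗
w4: successors {w0, w2, w3, w5, w6, w7}; Box not q there: w0:F, w2:F, w3:F, w5:F, w6:F, w7:F. ✗
w5: successors {w0, w1, w2, w3, w4, w5, w7}; Box not q there: w0:F, w1:F, w2:F, w3:F, w4:F, w5:F, w7:F. ✗
w6: successors {w1, w2, w4}; Box not q there: w1:F, w2:F, w4:F. ✗
w7: successors {w0, w2, w4, w5, w6, w7}; Box not q there: w0:F, w2:F, w4:F, w5:F, w6:F, w7:F. ✗
Satisfying worlds: ∅.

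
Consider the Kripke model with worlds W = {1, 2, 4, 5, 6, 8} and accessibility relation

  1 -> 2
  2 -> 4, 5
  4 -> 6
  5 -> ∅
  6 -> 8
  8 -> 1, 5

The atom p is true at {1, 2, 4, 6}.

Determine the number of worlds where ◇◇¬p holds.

1: successors {2}; ◇¬p there: 2:T. ✓
2: successors {4, 5}; ◇¬p there: 4:F, 5:F. ✗
4: successors {6}; ◇¬p there: 6:T. ✓
5: no successors, so ◇◇¬p fails. ✗
6: successors {8}; ◇¬p there: 8:T. ✓
8: successors {1, 5}; ◇¬p there: 1:F, 5:F. ✗
Satisfying worlds: {1, 4, 6}.

3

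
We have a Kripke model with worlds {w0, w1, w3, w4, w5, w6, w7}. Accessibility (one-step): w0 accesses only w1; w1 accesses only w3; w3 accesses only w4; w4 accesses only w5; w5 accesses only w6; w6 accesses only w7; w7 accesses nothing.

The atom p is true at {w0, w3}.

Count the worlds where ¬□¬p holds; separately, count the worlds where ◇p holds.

1 and 1

For ¬□¬p:
w0: □¬p is T. ✗
w1: □¬p is F. ✓
w3: □¬p is T. ✗
w4: □¬p is T. ✗
w5: □¬p is T. ✗
w6: □¬p is T. ✗
w7: □¬p is T. ✗
— 1 world.
For ◇p:
w0: successors {w1}; p there: w1:F. ✗
w1: successors {w3}; p there: w3:T. ✓
w3: successors {w4}; p there: w4:F. ✗
w4: successors {w5}; p there: w5:F. ✗
w5: successors {w6}; p there: w6:F. ✗
w6: successors {w7}; p there: w7:F. ✗
w7: no successors, so ◇p fails. ✗
— 1 world.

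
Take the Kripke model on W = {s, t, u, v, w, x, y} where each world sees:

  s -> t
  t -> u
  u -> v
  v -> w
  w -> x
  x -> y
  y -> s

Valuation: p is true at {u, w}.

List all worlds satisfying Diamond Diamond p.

{s, u}

s: successors {t}; Diamond p there: t:T. ✓
t: successors {u}; Diamond p there: u:F. ✗
u: successors {v}; Diamond p there: v:T. ✓
v: successors {w}; Diamond p there: w:F. ✗
w: successors {x}; Diamond p there: x:F. ✗
x: successors {y}; Diamond p there: y:F. ✗
y: successors {s}; Diamond p there: s:F. ✗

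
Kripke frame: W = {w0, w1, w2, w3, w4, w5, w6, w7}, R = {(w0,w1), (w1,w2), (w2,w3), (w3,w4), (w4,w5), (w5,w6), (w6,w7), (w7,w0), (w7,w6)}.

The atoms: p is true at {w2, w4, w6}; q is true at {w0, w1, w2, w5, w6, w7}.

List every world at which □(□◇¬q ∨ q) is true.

{w0, w1, w4, w5, w6, w7}

w0: successors {w1}; □◇¬q ∨ q there: w1:T. ✓
w1: successors {w2}; □◇¬q ∨ q there: w2:T. ✓
w2: successors {w3}; □◇¬q ∨ q there: w3:F. ✗
w3: successors {w4}; □◇¬q ∨ q there: w4:F. ✗
w4: successors {w5}; □◇¬q ∨ q there: w5:T. ✓
w5: successors {w6}; □◇¬q ∨ q there: w6:T. ✓
w6: successors {w7}; □◇¬q ∨ q there: w7:T. ✓
w7: successors {w0, w6}; □◇¬q ∨ q there: w0:T, w6:T. ✓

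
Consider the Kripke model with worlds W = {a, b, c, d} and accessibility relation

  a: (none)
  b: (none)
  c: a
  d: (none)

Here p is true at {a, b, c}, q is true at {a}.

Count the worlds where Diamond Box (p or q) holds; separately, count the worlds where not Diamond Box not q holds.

For Diamond Box (p or q):
a: no successors, so Diamond Box (p or q) fails. ✗
b: no successors, so Diamond Box (p or q) fails. ✗
c: successors {a}; Box (p or q) there: a:T. ✓
d: no successors, so Diamond Box (p or q) fails. ✗
— 1 world.
For not Diamond Box not q:
a: Diamond Box not q is F. ✓
b: Diamond Box not q is F. ✓
c: Diamond Box not q is T. ✗
d: Diamond Box not q is F. ✓
— 3 worlds.

1 and 3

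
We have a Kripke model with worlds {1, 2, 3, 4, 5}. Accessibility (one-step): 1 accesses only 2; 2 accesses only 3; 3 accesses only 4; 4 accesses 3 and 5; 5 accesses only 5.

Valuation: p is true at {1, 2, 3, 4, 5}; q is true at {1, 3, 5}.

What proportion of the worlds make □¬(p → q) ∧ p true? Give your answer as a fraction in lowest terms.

2/5

1: □¬(p → q) is T, p is T. ✓
2: □¬(p → q) is F, p is T. ✗
3: □¬(p → q) is T, p is T. ✓
4: □¬(p → q) is F, p is T. ✗
5: □¬(p → q) is F, p is T. ✗
That's 2 of 5 worlds, so 2/5.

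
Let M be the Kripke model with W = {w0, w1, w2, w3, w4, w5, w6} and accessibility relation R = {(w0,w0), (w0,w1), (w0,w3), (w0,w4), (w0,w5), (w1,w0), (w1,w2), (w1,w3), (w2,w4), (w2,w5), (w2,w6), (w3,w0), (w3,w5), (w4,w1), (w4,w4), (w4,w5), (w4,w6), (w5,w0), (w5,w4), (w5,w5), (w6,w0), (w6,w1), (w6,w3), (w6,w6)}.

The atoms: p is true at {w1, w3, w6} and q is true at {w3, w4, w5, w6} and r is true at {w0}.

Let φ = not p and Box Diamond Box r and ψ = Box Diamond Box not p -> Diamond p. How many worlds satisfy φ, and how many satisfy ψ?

For not p and Box Diamond Box r:
w0: not p is T, Box Diamond Box r is F. ✗
w1: not p is F, Box Diamond Box r is F. ✗
w2: not p is T, Box Diamond Box r is F. ✗
w3: not p is F, Box Diamond Box r is F. ✗
w4: not p is T, Box Diamond Box r is F. ✗
w5: not p is T, Box Diamond Box r is F. ✗
w6: not p is F, Box Diamond Box r is F. ✗
— 0 worlds.
For Box Diamond Box not p -> Diamond p:
w0: Box Diamond Box not p is T, Diamond p is T. ✓
w1: Box Diamond Box not p is T, Diamond p is T. ✓
w2: Box Diamond Box not p is T, Diamond p is T. ✓
w3: Box Diamond Box not p is T, Diamond p is F. ✗
w4: Box Diamond Box not p is T, Diamond p is T. ✓
w5: Box Diamond Box not p is T, Diamond p is F. ✗
w6: Box Diamond Box not p is T, Diamond p is T. ✓
— 5 worlds.

0 and 5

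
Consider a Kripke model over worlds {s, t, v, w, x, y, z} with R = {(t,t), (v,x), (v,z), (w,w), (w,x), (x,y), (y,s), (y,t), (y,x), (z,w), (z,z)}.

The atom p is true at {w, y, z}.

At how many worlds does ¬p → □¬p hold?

5

s: ¬p is T, □¬p is T. ✓
t: ¬p is T, □¬p is T. ✓
v: ¬p is T, □¬p is F. ✗
w: ¬p is F, □¬p is F. ✓
x: ¬p is T, □¬p is F. ✗
y: ¬p is F, □¬p is T. ✓
z: ¬p is F, □¬p is F. ✓
Satisfying worlds: {s, t, w, y, z}.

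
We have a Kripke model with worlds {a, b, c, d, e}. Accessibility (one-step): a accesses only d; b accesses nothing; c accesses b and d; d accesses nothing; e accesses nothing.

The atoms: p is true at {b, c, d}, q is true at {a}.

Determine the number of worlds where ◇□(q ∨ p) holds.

2

a: successors {d}; □(q ∨ p) there: d:T. ✓
b: no successors, so ◇□(q ∨ p) fails. ✗
c: successors {b, d}; □(q ∨ p) there: b:T, d:T. ✓
d: no successors, so ◇□(q ∨ p) fails. ✗
e: no successors, so ◇□(q ∨ p) fails. ✗
Satisfying worlds: {a, c}.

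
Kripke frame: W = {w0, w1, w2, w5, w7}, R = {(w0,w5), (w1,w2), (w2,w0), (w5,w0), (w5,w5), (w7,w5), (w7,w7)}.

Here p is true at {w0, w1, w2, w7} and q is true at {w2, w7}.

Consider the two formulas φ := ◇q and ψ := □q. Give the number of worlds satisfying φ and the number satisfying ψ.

2 and 1

For ◇q:
w0: successors {w5}; q there: w5:F. ✗
w1: successors {w2}; q there: w2:T. ✓
w2: successors {w0}; q there: w0:F. ✗
w5: successors {w0, w5}; q there: w0:F, w5:F. ✗
w7: successors {w5, w7}; q there: w5:F, w7:T. ✓
— 2 worlds.
For □q:
w0: successors {w5}; q there: w5:F. ✗
w1: successors {w2}; q there: w2:T. ✓
w2: successors {w0}; q there: w0:F. ✗
w5: successors {w0, w5}; q there: w0:F, w5:F. ✗
w7: successors {w5, w7}; q there: w5:F, w7:T. ✗
— 1 world.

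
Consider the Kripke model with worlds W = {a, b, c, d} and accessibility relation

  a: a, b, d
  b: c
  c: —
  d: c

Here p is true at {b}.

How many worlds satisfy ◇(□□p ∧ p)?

1

a: successors {a, b, d}; □□p ∧ p there: a:F, b:T, d:F. ✓
b: successors {c}; □□p ∧ p there: c:F. ✗
c: no successors, so ◇(□□p ∧ p) fails. ✗
d: successors {c}; □□p ∧ p there: c:F. ✗
Satisfying worlds: {a}.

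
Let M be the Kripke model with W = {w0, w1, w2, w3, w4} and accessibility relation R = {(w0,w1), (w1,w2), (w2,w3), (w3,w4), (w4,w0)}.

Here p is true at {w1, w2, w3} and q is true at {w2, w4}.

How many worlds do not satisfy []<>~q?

w0: successors {w1}; <>~q there: w1:F. ✗
w1: successors {w2}; <>~q there: w2:T. ✓
w2: successors {w3}; <>~q there: w3:F. ✗
w3: successors {w4}; <>~q there: w4:T. ✓
w4: successors {w0}; <>~q there: w0:T. ✓
Satisfying worlds: {w1, w3, w4}.
So []<>~q fails at the other 2 worlds.

2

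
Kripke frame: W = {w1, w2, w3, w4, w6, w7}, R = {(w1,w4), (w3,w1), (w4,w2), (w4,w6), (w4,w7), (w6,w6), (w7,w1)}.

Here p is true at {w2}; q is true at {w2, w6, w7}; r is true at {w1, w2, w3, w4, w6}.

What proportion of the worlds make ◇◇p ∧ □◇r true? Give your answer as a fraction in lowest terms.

1/6

w1: ◇◇p is T, □◇r is T. ✓
w2: ◇◇p is F, □◇r is T. ✗
w3: ◇◇p is F, □◇r is T. ✗
w4: ◇◇p is F, □◇r is F. ✗
w6: ◇◇p is F, □◇r is T. ✗
w7: ◇◇p is F, □◇r is T. ✗
That's 1 of 6 worlds, so 1/6.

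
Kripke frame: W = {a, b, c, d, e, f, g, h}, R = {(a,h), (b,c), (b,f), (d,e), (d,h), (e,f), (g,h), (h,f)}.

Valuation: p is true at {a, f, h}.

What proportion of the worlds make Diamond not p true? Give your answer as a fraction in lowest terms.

1/4

a: successors {h}; not p there: h:F. ✗
b: successors {c, f}; not p there: c:T, f:F. ✓
c: no successors, so Diamond not p fails. ✗
d: successors {e, h}; not p there: e:T, h:F. ✓
e: successors {f}; not p there: f:F. ✗
f: no successors, so Diamond not p fails. ✗
g: successors {h}; not p there: h:F. ✗
h: successors {f}; not p there: f:F. ✗
That's 2 of 8 worlds, so 2/8 = 1/4.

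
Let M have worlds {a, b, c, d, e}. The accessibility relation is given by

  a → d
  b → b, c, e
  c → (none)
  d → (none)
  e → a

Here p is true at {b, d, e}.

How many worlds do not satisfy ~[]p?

3

a: []p is T. ✗
b: []p is F. ✓
c: []p is T. ✗
d: []p is T. ✗
e: []p is F. ✓
Satisfying worlds: {b, e}.
So ~[]p fails at the other 3 worlds.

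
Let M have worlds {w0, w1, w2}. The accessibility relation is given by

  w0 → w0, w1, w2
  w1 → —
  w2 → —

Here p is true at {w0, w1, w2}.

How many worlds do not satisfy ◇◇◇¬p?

3

w0: successors {w0, w1, w2}; ◇◇¬p there: w0:F, w1:F, w2:F. ✗
w1: no successors, so ◇◇◇¬p fails. ✗
w2: no successors, so ◇◇◇¬p fails. ✗
Satisfying worlds: ∅.
So ◇◇◇¬p fails at the other 3 worlds.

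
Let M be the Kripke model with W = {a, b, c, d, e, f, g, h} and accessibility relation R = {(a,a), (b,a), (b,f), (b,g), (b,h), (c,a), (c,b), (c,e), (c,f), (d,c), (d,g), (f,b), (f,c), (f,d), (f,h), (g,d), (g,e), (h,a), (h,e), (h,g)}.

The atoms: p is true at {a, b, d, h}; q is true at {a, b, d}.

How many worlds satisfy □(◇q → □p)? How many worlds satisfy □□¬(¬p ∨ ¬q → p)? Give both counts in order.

For □(◇q → □p):
a: successors {a}; ◇q → □p there: a:T. ✓
b: successors {a, f, g, h}; ◇q → □p there: a:T, f:F, g:F, h:F. ✗
c: successors {a, b, e, f}; ◇q → □p there: a:T, b:F, e:T, f:F. ✗
d: successors {c, g}; ◇q → □p there: c:F, g:F. ✗
e: no successors, so □(◇q → □p) holds vacuously. ✓
f: successors {b, c, d, h}; ◇q → □p there: b:F, c:F, d:T, h:F. ✗
g: successors {d, e}; ◇q → □p there: d:T, e:T. ✓
h: successors {a, e, g}; ◇q → □p there: a:T, e:T, g:F. ✗
— 3 worlds.
For □□¬(¬p ∨ ¬q → p):
a: successors {a}; □¬(¬p ∨ ¬q → p) there: a:F. ✗
b: successors {a, f, g, h}; □¬(¬p ∨ ¬q → p) there: a:F, f:F, g:F, h:F. ✗
c: successors {a, b, e, f}; □¬(¬p ∨ ¬q → p) there: a:F, b:F, e:T, f:F. ✗
d: successors {c, g}; □¬(¬p ∨ ¬q → p) there: c:F, g:F. ✗
e: no successors, so □□¬(¬p ∨ ¬q → p) holds vacuously. ✓
f: successors {b, c, d, h}; □¬(¬p ∨ ¬q → p) there: b:F, c:F, d:T, h:F. ✗
g: successors {d, e}; □¬(¬p ∨ ¬q → p) there: d:T, e:T. ✓
h: successors {a, e, g}; □¬(¬p ∨ ¬q → p) there: a:F, e:T, g:F. ✗
— 2 worlds.

3 and 2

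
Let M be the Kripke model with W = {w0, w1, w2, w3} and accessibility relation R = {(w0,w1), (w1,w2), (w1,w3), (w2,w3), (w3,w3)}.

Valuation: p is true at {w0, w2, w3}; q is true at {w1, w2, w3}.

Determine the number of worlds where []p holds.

3

w0: successors {w1}; p there: w1:F. ✗
w1: successors {w2, w3}; p there: w2:T, w3:T. ✓
w2: successors {w3}; p there: w3:T. ✓
w3: successors {w3}; p there: w3:T. ✓
Satisfying worlds: {w1, w2, w3}.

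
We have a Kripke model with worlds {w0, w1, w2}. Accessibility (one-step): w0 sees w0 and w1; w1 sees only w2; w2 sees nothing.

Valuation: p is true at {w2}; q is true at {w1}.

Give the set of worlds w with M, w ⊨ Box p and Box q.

{w2}

w0: Box p is F, Box q is F. ✗
w1: Box p is T, Box q is F. ✗
w2: Box p is T, Box q is T. ✓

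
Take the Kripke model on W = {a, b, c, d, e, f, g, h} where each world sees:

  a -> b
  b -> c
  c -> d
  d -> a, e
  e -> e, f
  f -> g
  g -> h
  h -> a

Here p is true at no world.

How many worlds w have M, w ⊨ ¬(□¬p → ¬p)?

0

a: □¬p → ¬p is T. ✗
b: □¬p → ¬p is T. ✗
c: □¬p → ¬p is T. ✗
d: □¬p → ¬p is T. ✗
e: □¬p → ¬p is T. ✗
f: □¬p → ¬p is T. ✗
g: □¬p → ¬p is T. ✗
h: □¬p → ¬p is T. ✗
Satisfying worlds: ∅.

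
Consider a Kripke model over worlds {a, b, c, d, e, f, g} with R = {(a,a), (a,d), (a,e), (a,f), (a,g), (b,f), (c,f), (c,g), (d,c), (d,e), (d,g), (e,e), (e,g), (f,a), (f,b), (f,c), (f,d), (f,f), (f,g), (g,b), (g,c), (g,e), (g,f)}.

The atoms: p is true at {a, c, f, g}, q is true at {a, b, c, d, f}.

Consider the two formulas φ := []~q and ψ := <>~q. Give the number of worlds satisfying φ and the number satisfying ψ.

1 and 6

For []~q:
a: successors {a, d, e, f, g}; ~q there: a:F, d:F, e:T, f:F, g:T. ✗
b: successors {f}; ~q there: f:F. ✗
c: successors {f, g}; ~q there: f:F, g:T. ✗
d: successors {c, e, g}; ~q there: c:F, e:T, g:T. ✗
e: successors {e, g}; ~q there: e:T, g:T. ✓
f: successors {a, b, c, d, f, g}; ~q there: a:F, b:F, c:F, d:F, f:F, g:T. ✗
g: successors {b, c, e, f}; ~q there: b:F, c:F, e:T, f:F. ✗
— 1 world.
For <>~q:
a: successors {a, d, e, f, g}; ~q there: a:F, d:F, e:T, f:F, g:T. ✓
b: successors {f}; ~q there: f:F. ✗
c: successors {f, g}; ~q there: f:F, g:T. ✓
d: successors {c, e, g}; ~q there: c:F, e:T, g:T. ✓
e: successors {e, g}; ~q there: e:T, g:T. ✓
f: successors {a, b, c, d, f, g}; ~q there: a:F, b:F, c:F, d:F, f:F, g:T. ✓
g: successors {b, c, e, f}; ~q there: b:F, c:F, e:T, f:F. ✓
— 6 worlds.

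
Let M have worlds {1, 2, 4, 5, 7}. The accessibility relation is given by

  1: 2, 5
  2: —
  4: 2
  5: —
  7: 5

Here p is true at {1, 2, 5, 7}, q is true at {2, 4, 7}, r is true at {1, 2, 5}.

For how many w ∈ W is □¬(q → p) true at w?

1: successors {2, 5}; ¬(q → p) there: 2:F, 5:F. ✗
2: no successors, so □¬(q → p) holds vacuously. ✓
4: successors {2}; ¬(q → p) there: 2:F. ✗
5: no successors, so □¬(q → p) holds vacuously. ✓
7: successors {5}; ¬(q → p) there: 5:F. ✗
Satisfying worlds: {2, 5}.

2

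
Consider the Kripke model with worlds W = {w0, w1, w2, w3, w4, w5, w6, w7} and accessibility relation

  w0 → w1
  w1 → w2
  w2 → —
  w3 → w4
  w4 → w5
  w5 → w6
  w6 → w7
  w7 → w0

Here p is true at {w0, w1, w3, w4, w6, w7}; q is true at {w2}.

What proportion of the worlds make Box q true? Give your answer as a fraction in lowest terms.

w0: successors {w1}; q there: w1:F. ✗
w1: successors {w2}; q there: w2:T. ✓
w2: no successors, so Box q holds vacuously. ✓
w3: successors {w4}; q there: w4:F. ✗
w4: successors {w5}; q there: w5:F. ✗
w5: successors {w6}; q there: w6:F. ✗
w6: successors {w7}; q there: w7:F. ✗
w7: successors {w0}; q there: w0:F. ✗
That's 2 of 8 worlds, so 2/8 = 1/4.

1/4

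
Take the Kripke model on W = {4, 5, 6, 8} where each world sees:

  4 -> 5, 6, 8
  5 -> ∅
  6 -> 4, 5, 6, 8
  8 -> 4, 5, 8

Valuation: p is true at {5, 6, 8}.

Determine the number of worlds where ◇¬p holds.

4: successors {5, 6, 8}; ¬p there: 5:F, 6:F, 8:F. ✗
5: no successors, so ◇¬p fails. ✗
6: successors {4, 5, 6, 8}; ¬p there: 4:T, 5:F, 6:F, 8:F. ✓
8: successors {4, 5, 8}; ¬p there: 4:T, 5:F, 8:F. ✓
Satisfying worlds: {6, 8}.

2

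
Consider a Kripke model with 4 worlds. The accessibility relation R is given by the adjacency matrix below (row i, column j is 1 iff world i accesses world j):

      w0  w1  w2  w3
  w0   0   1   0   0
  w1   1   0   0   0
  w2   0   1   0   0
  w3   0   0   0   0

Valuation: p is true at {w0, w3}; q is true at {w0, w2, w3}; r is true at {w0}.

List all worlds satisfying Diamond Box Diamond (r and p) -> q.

{w0, w2, w3}

w0: Diamond Box Diamond (r and p) is F, q is T. ✓
w1: Diamond Box Diamond (r and p) is T, q is F. ✗
w2: Diamond Box Diamond (r and p) is F, q is T. ✓
w3: Diamond Box Diamond (r and p) is F, q is T. ✓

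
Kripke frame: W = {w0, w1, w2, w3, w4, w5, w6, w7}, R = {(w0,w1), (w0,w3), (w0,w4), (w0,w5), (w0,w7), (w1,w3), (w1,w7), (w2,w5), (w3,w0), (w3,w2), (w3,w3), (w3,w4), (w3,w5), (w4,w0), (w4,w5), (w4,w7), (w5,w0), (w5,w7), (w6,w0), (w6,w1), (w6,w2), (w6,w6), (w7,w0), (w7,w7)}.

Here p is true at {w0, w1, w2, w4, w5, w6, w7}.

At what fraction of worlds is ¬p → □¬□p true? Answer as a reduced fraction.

7/8

w0: ¬p is F, □¬□p is F. ✓
w1: ¬p is F, □¬□p is F. ✓
w2: ¬p is F, □¬□p is F. ✓
w3: ¬p is T, □¬□p is F. ✗
w4: ¬p is F, □¬□p is F. ✓
w5: ¬p is F, □¬□p is F. ✓
w6: ¬p is F, □¬□p is F. ✓
w7: ¬p is F, □¬□p is F. ✓
That's 7 of 8 worlds, so 7/8.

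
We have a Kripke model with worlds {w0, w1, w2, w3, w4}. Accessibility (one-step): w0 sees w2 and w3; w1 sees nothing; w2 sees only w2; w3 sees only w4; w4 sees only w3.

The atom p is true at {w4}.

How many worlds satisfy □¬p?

w0: successors {w2, w3}; ¬p there: w2:T, w3:T. ✓
w1: no successors, so □¬p holds vacuously. ✓
w2: successors {w2}; ¬p there: w2:T. ✓
w3: successors {w4}; ¬p there: w4:F. ✗
w4: successors {w3}; ¬p there: w3:T. ✓
Satisfying worlds: {w0, w1, w2, w4}.

4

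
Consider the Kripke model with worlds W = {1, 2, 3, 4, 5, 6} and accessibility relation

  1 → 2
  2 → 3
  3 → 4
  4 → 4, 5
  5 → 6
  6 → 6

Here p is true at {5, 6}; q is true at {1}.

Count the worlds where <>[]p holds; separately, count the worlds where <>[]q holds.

For <>[]p:
1: successors {2}; []p there: 2:F. ✗
2: successors {3}; []p there: 3:F. ✗
3: successors {4}; []p there: 4:F. ✗
4: successors {4, 5}; []p there: 4:F, 5:T. ✓
5: successors {6}; []p there: 6:T. ✓
6: successors {6}; []p there: 6:T. ✓
— 3 worlds.
For <>[]q:
1: successors {2}; []q there: 2:F. ✗
2: successors {3}; []q there: 3:F. ✗
3: successors {4}; []q there: 4:F. ✗
4: successors {4, 5}; []q there: 4:F, 5:F. ✗
5: successors {6}; []q there: 6:F. ✗
6: successors {6}; []q there: 6:F. ✗
— 0 worlds.

3 and 0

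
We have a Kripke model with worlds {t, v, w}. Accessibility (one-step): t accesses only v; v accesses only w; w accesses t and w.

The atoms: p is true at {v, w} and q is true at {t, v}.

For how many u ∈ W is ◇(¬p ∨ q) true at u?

t: successors {v}; ¬p ∨ q there: v:T. ✓
v: successors {w}; ¬p ∨ q there: w:F. ✗
w: successors {t, w}; ¬p ∨ q there: t:T, w:F. ✓
Satisfying worlds: {t, w}.

2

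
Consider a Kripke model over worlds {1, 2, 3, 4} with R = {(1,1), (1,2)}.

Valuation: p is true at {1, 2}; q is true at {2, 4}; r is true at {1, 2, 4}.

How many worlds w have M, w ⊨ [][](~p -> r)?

1: successors {1, 2}; [](~p -> r) there: 1:T, 2:T. ✓
2: no successors, so [][](~p -> r) holds vacuously. ✓
3: no successors, so [][](~p -> r) holds vacuously. ✓
4: no successors, so [][](~p -> r) holds vacuously. ✓
Satisfying worlds: {1, 2, 3, 4}.

4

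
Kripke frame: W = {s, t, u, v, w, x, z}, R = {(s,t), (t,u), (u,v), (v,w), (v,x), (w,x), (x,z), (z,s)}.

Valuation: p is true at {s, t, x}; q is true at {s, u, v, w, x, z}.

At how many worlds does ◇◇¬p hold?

5

s: successors {t}; ◇¬p there: t:T. ✓
t: successors {u}; ◇¬p there: u:T. ✓
u: successors {v}; ◇¬p there: v:T. ✓
v: successors {w, x}; ◇¬p there: w:F, x:T. ✓
w: successors {x}; ◇¬p there: x:T. ✓
x: successors {z}; ◇¬p there: z:F. ✗
z: successors {s}; ◇¬p there: s:F. ✗
Satisfying worlds: {s, t, u, v, w}.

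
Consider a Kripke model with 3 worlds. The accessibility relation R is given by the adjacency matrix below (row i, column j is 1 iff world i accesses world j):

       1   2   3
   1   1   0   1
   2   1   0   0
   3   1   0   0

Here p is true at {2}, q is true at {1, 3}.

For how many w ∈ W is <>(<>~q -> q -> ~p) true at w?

3

1: successors {1, 3}; <>~q -> q -> ~p there: 1:T, 3:T. ✓
2: successors {1}; <>~q -> q -> ~p there: 1:T. ✓
3: successors {1}; <>~q -> q -> ~p there: 1:T. ✓
Satisfying worlds: {1, 2, 3}.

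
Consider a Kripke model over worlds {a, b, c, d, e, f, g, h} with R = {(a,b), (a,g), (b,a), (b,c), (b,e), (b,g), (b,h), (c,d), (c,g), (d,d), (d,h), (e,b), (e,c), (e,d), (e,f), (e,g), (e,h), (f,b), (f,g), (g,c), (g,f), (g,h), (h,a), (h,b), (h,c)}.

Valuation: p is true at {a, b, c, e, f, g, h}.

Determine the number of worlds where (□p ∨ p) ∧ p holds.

a: □p ∨ p is T, p is T. ✓
b: □p ∨ p is T, p is T. ✓
c: □p ∨ p is T, p is T. ✓
d: □p ∨ p is F, p is F. ✗
e: □p ∨ p is T, p is T. ✓
f: □p ∨ p is T, p is T. ✓
g: □p ∨ p is T, p is T. ✓
h: □p ∨ p is T, p is T. ✓
Satisfying worlds: {a, b, c, e, f, g, h}.

7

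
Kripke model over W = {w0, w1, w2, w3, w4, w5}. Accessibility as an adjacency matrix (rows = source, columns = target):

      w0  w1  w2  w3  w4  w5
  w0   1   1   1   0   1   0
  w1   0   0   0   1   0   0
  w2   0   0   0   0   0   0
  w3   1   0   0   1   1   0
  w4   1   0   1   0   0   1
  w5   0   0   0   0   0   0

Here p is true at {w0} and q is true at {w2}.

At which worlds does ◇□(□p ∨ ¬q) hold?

{w0, w1, w3, w4}

w0: successors {w0, w1, w2, w4}; □(□p ∨ ¬q) there: w0:T, w1:T, w2:T, w4:T. ✓
w1: successors {w3}; □(□p ∨ ¬q) there: w3:T. ✓
w2: no successors, so ◇□(□p ∨ ¬q) fails. ✗
w3: successors {w0, w3, w4}; □(□p ∨ ¬q) there: w0:T, w3:T, w4:T. ✓
w4: successors {w0, w2, w5}; □(□p ∨ ¬q) there: w0:T, w2:T, w5:T. ✓
w5: no successors, so ◇□(□p ∨ ¬q) fails. ✗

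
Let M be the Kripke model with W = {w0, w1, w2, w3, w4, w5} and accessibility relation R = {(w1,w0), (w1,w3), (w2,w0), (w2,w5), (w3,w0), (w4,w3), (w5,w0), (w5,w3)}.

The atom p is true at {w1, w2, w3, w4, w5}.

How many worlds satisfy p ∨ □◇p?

w0: p is F, □◇p is T. ✓
w1: p is T, □◇p is F. ✓
w2: p is T, □◇p is F. ✓
w3: p is T, □◇p is F. ✓
w4: p is T, □◇p is F. ✓
w5: p is T, □◇p is F. ✓
Satisfying worlds: {w0, w1, w2, w3, w4, w5}.

6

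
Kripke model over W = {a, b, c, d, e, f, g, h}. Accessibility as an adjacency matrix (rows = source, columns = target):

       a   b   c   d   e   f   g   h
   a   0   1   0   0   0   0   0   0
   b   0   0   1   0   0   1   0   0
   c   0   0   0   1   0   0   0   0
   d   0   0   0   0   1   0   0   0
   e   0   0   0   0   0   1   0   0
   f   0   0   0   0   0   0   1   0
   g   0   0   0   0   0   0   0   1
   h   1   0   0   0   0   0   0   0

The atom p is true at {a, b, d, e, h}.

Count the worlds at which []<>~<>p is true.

a: successors {b}; <>~<>p there: b:T. ✓
b: successors {c, f}; <>~<>p there: c:F, f:F. ✗
c: successors {d}; <>~<>p there: d:T. ✓
d: successors {e}; <>~<>p there: e:T. ✓
e: successors {f}; <>~<>p there: f:F. ✗
f: successors {g}; <>~<>p there: g:F. ✗
g: successors {h}; <>~<>p there: h:F. ✗
h: successors {a}; <>~<>p there: a:T. ✓
Satisfying worlds: {a, c, d, h}.

4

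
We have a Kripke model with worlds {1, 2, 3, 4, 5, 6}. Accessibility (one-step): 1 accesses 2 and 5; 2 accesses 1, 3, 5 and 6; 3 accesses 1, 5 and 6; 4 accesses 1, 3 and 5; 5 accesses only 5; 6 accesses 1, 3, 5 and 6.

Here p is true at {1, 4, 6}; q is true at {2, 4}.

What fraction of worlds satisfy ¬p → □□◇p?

1/2

1: ¬p is F, □□◇p is F. ✓
2: ¬p is T, □□◇p is F. ✗
3: ¬p is T, □□◇p is F. ✗
4: ¬p is F, □□◇p is F. ✓
5: ¬p is T, □□◇p is F. ✗
6: ¬p is F, □□◇p is F. ✓
That's 3 of 6 worlds, so 3/6 = 1/2.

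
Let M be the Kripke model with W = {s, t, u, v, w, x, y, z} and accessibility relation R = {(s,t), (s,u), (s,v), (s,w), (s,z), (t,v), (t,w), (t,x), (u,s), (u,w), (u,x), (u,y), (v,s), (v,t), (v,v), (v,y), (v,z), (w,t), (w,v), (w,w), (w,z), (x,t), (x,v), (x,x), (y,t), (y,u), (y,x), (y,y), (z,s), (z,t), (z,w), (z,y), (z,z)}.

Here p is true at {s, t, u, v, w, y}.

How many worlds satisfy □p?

0

s: successors {t, u, v, w, z}; p there: t:T, u:T, v:T, w:T, z:F. ✗
t: successors {v, w, x}; p there: v:T, w:T, x:F. ✗
u: successors {s, w, x, y}; p there: s:T, w:T, x:F, y:T. ✗
v: successors {s, t, v, y, z}; p there: s:T, t:T, v:T, y:T, z:F. ✗
w: successors {t, v, w, z}; p there: t:T, v:T, w:T, z:F. ✗
x: successors {t, v, x}; p there: t:T, v:T, x:F. ✗
y: successors {t, u, x, y}; p there: t:T, u:T, x:F, y:T. ✗
z: successors {s, t, w, y, z}; p there: s:T, t:T, w:T, y:T, z:F. ✗
Satisfying worlds: ∅.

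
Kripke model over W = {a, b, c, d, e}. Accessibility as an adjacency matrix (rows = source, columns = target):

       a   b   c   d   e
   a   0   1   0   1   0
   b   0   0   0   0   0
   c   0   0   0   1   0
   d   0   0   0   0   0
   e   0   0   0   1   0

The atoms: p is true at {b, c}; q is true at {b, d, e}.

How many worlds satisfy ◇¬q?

0

a: successors {b, d}; ¬q there: b:F, d:F. ✗
b: no successors, so ◇¬q fails. ✗
c: successors {d}; ¬q there: d:F. ✗
d: no successors, so ◇¬q fails. ✗
e: successors {d}; ¬q there: d:F. ✗
Satisfying worlds: ∅.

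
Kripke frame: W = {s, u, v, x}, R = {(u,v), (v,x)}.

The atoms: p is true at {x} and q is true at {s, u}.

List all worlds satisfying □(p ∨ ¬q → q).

s: no successors, so □(p ∨ ¬q → q) holds vacuously. ✓
u: successors {v}; p ∨ ¬q → q there: v:F. ✗
v: successors {x}; p ∨ ¬q → q there: x:F. ✗
x: no successors, so □(p ∨ ¬q → q) holds vacuously. ✓

{s, x}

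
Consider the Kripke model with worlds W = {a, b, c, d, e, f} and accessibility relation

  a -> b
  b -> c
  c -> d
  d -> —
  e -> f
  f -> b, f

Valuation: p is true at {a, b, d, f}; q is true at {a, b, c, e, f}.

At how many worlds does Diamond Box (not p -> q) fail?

1

a: successors {b}; Box (not p -> q) there: b:T. ✓
b: successors {c}; Box (not p -> q) there: c:T. ✓
c: successors {d}; Box (not p -> q) there: d:T. ✓
d: no successors, so Diamond Box (not p -> q) fails. ✗
e: successors {f}; Box (not p -> q) there: f:T. ✓
f: successors {b, f}; Box (not p -> q) there: b:T, f:T. ✓
Satisfying worlds: {a, b, c, e, f}.
So Diamond Box (not p -> q) fails at the other 1 world.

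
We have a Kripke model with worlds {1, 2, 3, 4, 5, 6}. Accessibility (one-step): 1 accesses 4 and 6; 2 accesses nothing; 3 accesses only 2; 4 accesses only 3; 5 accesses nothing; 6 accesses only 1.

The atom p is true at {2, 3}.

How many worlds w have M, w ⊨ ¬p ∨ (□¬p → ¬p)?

1: ¬p is T, □¬p → ¬p is T. ✓
2: ¬p is F, □¬p → ¬p is F. ✗
3: ¬p is F, □¬p → ¬p is T. ✓
4: ¬p is T, □¬p → ¬p is T. ✓
5: ¬p is T, □¬p → ¬p is T. ✓
6: ¬p is T, □¬p → ¬p is T. ✓
Satisfying worlds: {1, 3, 4, 5, 6}.

5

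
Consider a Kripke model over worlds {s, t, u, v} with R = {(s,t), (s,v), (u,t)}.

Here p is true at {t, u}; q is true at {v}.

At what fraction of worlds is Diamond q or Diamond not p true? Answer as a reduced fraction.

s: Diamond q is T, Diamond not p is T. ✓
t: Diamond q is F, Diamond not p is F. ✗
u: Diamond q is F, Diamond not p is F. ✗
v: Diamond q is F, Diamond not p is F. ✗
That's 1 of 4 worlds, so 1/4.

1/4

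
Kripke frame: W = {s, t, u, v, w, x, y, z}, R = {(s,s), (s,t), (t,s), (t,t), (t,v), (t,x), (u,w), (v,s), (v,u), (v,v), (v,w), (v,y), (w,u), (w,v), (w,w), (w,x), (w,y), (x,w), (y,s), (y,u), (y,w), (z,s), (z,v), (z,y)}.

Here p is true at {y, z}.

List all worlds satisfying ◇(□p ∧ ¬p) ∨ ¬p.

{s, t, u, v, w, x}

s: ◇(□p ∧ ¬p) is F, ¬p is T. ✓
t: ◇(□p ∧ ¬p) is F, ¬p is T. ✓
u: ◇(□p ∧ ¬p) is F, ¬p is T. ✓
v: ◇(□p ∧ ¬p) is F, ¬p is T. ✓
w: ◇(□p ∧ ¬p) is F, ¬p is T. ✓
x: ◇(□p ∧ ¬p) is F, ¬p is T. ✓
y: ◇(□p ∧ ¬p) is F, ¬p is F. ✗
z: ◇(□p ∧ ¬p) is F, ¬p is F. ✗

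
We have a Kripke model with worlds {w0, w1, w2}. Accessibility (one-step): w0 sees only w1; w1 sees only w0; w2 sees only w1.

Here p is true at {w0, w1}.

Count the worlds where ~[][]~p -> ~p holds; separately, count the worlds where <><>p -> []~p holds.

For ~[][]~p -> ~p:
w0: ~[][]~p is T, ~p is F. ✗
w1: ~[][]~p is T, ~p is F. ✗
w2: ~[][]~p is T, ~p is T. ✓
— 1 world.
For <><>p -> []~p:
w0: <><>p is T, []~p is F. ✗
w1: <><>p is T, []~p is F. ✗
w2: <><>p is T, []~p is F. ✗
— 0 worlds.

1 and 0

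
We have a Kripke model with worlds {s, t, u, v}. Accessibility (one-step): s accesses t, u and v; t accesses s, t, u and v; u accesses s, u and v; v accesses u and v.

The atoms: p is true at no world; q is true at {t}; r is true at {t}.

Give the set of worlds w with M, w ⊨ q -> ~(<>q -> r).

{s, u, v}

s: q is F, ~(<>q -> r) is T. ✓
t: q is T, ~(<>q -> r) is F. ✗
u: q is F, ~(<>q -> r) is F. ✓
v: q is F, ~(<>q -> r) is F. ✓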